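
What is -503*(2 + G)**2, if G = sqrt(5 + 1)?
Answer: -5030 - 2012*sqrt(6) ≈ -9958.4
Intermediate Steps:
G = sqrt(6) ≈ 2.4495
-503*(2 + G)**2 = -503*(2 + sqrt(6))**2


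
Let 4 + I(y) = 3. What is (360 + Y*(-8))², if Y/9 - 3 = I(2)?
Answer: 46656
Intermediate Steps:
I(y) = -1 (I(y) = -4 + 3 = -1)
Y = 18 (Y = 27 + 9*(-1) = 27 - 9 = 18)
(360 + Y*(-8))² = (360 + 18*(-8))² = (360 - 144)² = 216² = 46656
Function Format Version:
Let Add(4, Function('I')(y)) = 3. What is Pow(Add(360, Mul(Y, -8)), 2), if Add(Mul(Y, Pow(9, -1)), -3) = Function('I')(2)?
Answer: 46656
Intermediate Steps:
Function('I')(y) = -1 (Function('I')(y) = Add(-4, 3) = -1)
Y = 18 (Y = Add(27, Mul(9, -1)) = Add(27, -9) = 18)
Pow(Add(360, Mul(Y, -8)), 2) = Pow(Add(360, Mul(18, -8)), 2) = Pow(Add(360, -144), 2) = Pow(216, 2) = 46656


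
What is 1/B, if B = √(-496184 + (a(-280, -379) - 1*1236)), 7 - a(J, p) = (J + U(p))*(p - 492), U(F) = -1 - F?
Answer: -I*√412055/412055 ≈ -0.0015578*I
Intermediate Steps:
a(J, p) = 7 - (-492 + p)*(-1 + J - p) (a(J, p) = 7 - (J + (-1 - p))*(p - 492) = 7 - (-1 + J - p)*(-492 + p) = 7 - (-492 + p)*(-1 + J - p))
B = I*√412055 (B = √(-496184 + ((-485 + (-379)² - 491*(-379) + 492*(-280) - 1*(-280)*(-379)) - 1*1236)) = √(-496184 + ((-485 + 143641 + 186089 - 137760 - 106120) - 1236)) = √(-496184 + (85365 - 1236)) = √(-496184 + 84129) = √(-412055) = I*√412055 ≈ 641.92*I)
1/B = 1/(I*√412055) = -I*√412055/412055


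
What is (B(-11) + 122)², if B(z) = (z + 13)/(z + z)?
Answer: 1798281/121 ≈ 14862.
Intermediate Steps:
B(z) = (13 + z)/(2*z) (B(z) = (13 + z)/((2*z)) = (13 + z)*(1/(2*z)) = (13 + z)/(2*z))
(B(-11) + 122)² = ((½)*(13 - 11)/(-11) + 122)² = ((½)*(-1/11)*2 + 122)² = (-1/11 + 122)² = (1341/11)² = 1798281/121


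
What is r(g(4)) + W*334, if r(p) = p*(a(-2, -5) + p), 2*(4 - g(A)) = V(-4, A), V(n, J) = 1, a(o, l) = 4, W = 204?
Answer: 272649/4 ≈ 68162.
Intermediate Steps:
g(A) = 7/2 (g(A) = 4 - 1/2*1 = 4 - 1/2 = 7/2)
r(p) = p*(4 + p)
r(g(4)) + W*334 = 7*(4 + 7/2)/2 + 204*334 = (7/2)*(15/2) + 68136 = 105/4 + 68136 = 272649/4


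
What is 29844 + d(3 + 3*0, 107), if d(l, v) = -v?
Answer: 29737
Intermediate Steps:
29844 + d(3 + 3*0, 107) = 29844 - 1*107 = 29844 - 107 = 29737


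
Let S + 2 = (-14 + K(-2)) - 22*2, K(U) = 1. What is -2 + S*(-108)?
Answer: 6370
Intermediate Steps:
S = -59 (S = -2 + ((-14 + 1) - 22*2) = -2 + (-13 - 44) = -2 - 57 = -59)
-2 + S*(-108) = -2 - 59*(-108) = -2 + 6372 = 6370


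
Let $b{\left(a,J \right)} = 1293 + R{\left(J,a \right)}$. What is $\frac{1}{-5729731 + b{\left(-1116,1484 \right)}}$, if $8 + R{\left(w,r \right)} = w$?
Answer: $- \frac{1}{5726962} \approx -1.7461 \cdot 10^{-7}$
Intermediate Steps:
$R{\left(w,r \right)} = -8 + w$
$b{\left(a,J \right)} = 1285 + J$ ($b{\left(a,J \right)} = 1293 + \left(-8 + J\right) = 1285 + J$)
$\frac{1}{-5729731 + b{\left(-1116,1484 \right)}} = \frac{1}{-5729731 + \left(1285 + 1484\right)} = \frac{1}{-5729731 + 2769} = \frac{1}{-5726962} = - \frac{1}{5726962}$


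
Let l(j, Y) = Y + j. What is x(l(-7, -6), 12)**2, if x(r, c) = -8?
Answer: 64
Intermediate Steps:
x(l(-7, -6), 12)**2 = (-8)**2 = 64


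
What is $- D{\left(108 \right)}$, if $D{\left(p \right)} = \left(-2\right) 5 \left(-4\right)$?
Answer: $-40$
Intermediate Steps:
$D{\left(p \right)} = 40$ ($D{\left(p \right)} = \left(-10\right) \left(-4\right) = 40$)
$- D{\left(108 \right)} = \left(-1\right) 40 = -40$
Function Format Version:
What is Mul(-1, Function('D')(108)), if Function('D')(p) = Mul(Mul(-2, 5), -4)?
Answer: -40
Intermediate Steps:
Function('D')(p) = 40 (Function('D')(p) = Mul(-10, -4) = 40)
Mul(-1, Function('D')(108)) = Mul(-1, 40) = -40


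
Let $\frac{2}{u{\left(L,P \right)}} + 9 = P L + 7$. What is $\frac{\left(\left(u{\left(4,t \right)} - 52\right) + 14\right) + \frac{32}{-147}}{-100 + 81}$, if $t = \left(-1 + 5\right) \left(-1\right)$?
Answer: $\frac{16903}{8379} \approx 2.0173$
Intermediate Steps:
$t = -4$ ($t = 4 \left(-1\right) = -4$)
$u{\left(L,P \right)} = \frac{2}{-2 + L P}$ ($u{\left(L,P \right)} = \frac{2}{-9 + \left(P L + 7\right)} = \frac{2}{-9 + \left(L P + 7\right)} = \frac{2}{-9 + \left(7 + L P\right)} = \frac{2}{-2 + L P}$)
$\frac{\left(\left(u{\left(4,t \right)} - 52\right) + 14\right) + \frac{32}{-147}}{-100 + 81} = \frac{\left(\left(\frac{2}{-2 + 4 \left(-4\right)} - 52\right) + 14\right) + \frac{32}{-147}}{-100 + 81} = \frac{\left(\left(\frac{2}{-2 - 16} - 52\right) + 14\right) + 32 \left(- \frac{1}{147}\right)}{-19} = - \frac{\left(\left(\frac{2}{-18} - 52\right) + 14\right) - \frac{32}{147}}{19} = - \frac{\left(\left(2 \left(- \frac{1}{18}\right) - 52\right) + 14\right) - \frac{32}{147}}{19} = - \frac{\left(\left(- \frac{1}{9} - 52\right) + 14\right) - \frac{32}{147}}{19} = - \frac{\left(- \frac{469}{9} + 14\right) - \frac{32}{147}}{19} = - \frac{- \frac{343}{9} - \frac{32}{147}}{19} = \left(- \frac{1}{19}\right) \left(- \frac{16903}{441}\right) = \frac{16903}{8379}$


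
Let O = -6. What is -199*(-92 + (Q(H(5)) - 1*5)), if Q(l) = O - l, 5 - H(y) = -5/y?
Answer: 21691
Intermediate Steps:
H(y) = 5 + 5/y (H(y) = 5 - (-5)/y = 5 + 5/y)
Q(l) = -6 - l
-199*(-92 + (Q(H(5)) - 1*5)) = -199*(-92 + ((-6 - (5 + 5/5)) - 1*5)) = -199*(-92 + ((-6 - (5 + 5*(⅕))) - 5)) = -199*(-92 + ((-6 - (5 + 1)) - 5)) = -199*(-92 + ((-6 - 1*6) - 5)) = -199*(-92 + ((-6 - 6) - 5)) = -199*(-92 + (-12 - 5)) = -199*(-92 - 17) = -199*(-109) = 21691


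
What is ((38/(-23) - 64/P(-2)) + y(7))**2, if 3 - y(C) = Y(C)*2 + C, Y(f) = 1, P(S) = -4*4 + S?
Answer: 719104/42849 ≈ 16.782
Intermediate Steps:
P(S) = -16 + S
y(C) = 1 - C (y(C) = 3 - (1*2 + C) = 3 - (2 + C) = 3 + (-2 - C) = 1 - C)
((38/(-23) - 64/P(-2)) + y(7))**2 = ((38/(-23) - 64/(-16 - 2)) + (1 - 1*7))**2 = ((38*(-1/23) - 64/(-18)) + (1 - 7))**2 = ((-38/23 - 64*(-1/18)) - 6)**2 = ((-38/23 + 32/9) - 6)**2 = (394/207 - 6)**2 = (-848/207)**2 = 719104/42849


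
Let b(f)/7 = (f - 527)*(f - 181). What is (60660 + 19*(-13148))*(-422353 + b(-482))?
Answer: -805866207232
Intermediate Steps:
b(f) = 7*(-527 + f)*(-181 + f) (b(f) = 7*((f - 527)*(f - 181)) = 7*((-527 + f)*(-181 + f)) = 7*(-527 + f)*(-181 + f))
(60660 + 19*(-13148))*(-422353 + b(-482)) = (60660 + 19*(-13148))*(-422353 + (667709 - 4956*(-482) + 7*(-482)²)) = (60660 - 249812)*(-422353 + (667709 + 2388792 + 7*232324)) = -189152*(-422353 + (667709 + 2388792 + 1626268)) = -189152*(-422353 + 4682769) = -189152*4260416 = -805866207232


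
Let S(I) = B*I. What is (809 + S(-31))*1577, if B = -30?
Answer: 2742403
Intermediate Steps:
S(I) = -30*I
(809 + S(-31))*1577 = (809 - 30*(-31))*1577 = (809 + 930)*1577 = 1739*1577 = 2742403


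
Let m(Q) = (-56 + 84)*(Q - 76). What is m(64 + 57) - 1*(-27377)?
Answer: 28637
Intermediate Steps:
m(Q) = -2128 + 28*Q (m(Q) = 28*(-76 + Q) = -2128 + 28*Q)
m(64 + 57) - 1*(-27377) = (-2128 + 28*(64 + 57)) - 1*(-27377) = (-2128 + 28*121) + 27377 = (-2128 + 3388) + 27377 = 1260 + 27377 = 28637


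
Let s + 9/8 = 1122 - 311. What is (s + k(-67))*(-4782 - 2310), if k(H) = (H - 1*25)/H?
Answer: -770951817/134 ≈ -5.7534e+6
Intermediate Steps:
s = 6479/8 (s = -9/8 + (1122 - 311) = -9/8 + 811 = 6479/8 ≈ 809.88)
k(H) = (-25 + H)/H (k(H) = (H - 25)/H = (-25 + H)/H)
(s + k(-67))*(-4782 - 2310) = (6479/8 + (-25 - 67)/(-67))*(-4782 - 2310) = (6479/8 - 1/67*(-92))*(-7092) = (6479/8 + 92/67)*(-7092) = (434829/536)*(-7092) = -770951817/134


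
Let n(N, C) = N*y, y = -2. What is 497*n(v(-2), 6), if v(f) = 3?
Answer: -2982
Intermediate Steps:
n(N, C) = -2*N (n(N, C) = N*(-2) = -2*N)
497*n(v(-2), 6) = 497*(-2*3) = 497*(-6) = -2982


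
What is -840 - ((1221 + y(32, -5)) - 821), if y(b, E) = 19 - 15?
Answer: -1244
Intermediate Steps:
y(b, E) = 4
-840 - ((1221 + y(32, -5)) - 821) = -840 - ((1221 + 4) - 821) = -840 - (1225 - 821) = -840 - 1*404 = -840 - 404 = -1244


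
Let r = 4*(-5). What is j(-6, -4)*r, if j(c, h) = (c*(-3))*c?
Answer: 2160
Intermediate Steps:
j(c, h) = -3*c² (j(c, h) = (-3*c)*c = -3*c²)
r = -20
j(-6, -4)*r = -3*(-6)²*(-20) = -3*36*(-20) = -108*(-20) = 2160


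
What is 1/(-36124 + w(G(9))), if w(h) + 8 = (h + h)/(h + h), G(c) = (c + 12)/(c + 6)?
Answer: -1/36131 ≈ -2.7677e-5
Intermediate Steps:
G(c) = (12 + c)/(6 + c)
w(h) = -7 (w(h) = -8 + (h + h)/(h + h) = -8 + (2*h)/((2*h)) = -8 + (2*h)*(1/(2*h)) = -8 + 1 = -7)
1/(-36124 + w(G(9))) = 1/(-36124 - 7) = 1/(-36131) = -1/36131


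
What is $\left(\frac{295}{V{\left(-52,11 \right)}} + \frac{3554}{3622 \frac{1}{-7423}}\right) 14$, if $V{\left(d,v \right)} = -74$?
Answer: $- \frac{6836507293}{67007} \approx -1.0203 \cdot 10^{5}$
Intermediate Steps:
$\left(\frac{295}{V{\left(-52,11 \right)}} + \frac{3554}{3622 \frac{1}{-7423}}\right) 14 = \left(\frac{295}{-74} + \frac{3554}{3622 \frac{1}{-7423}}\right) 14 = \left(295 \left(- \frac{1}{74}\right) + \frac{3554}{3622 \left(- \frac{1}{7423}\right)}\right) 14 = \left(- \frac{295}{74} + \frac{3554}{- \frac{3622}{7423}}\right) 14 = \left(- \frac{295}{74} + 3554 \left(- \frac{7423}{3622}\right)\right) 14 = \left(- \frac{295}{74} - \frac{13190671}{1811}\right) 14 = \left(- \frac{976643899}{134014}\right) 14 = - \frac{6836507293}{67007}$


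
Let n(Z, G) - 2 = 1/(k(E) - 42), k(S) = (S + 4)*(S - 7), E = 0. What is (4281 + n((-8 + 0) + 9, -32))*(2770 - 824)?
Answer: 41673451/5 ≈ 8.3347e+6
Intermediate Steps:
k(S) = (-7 + S)*(4 + S) (k(S) = (4 + S)*(-7 + S) = (-7 + S)*(4 + S))
n(Z, G) = 139/70 (n(Z, G) = 2 + 1/((-28 + 0² - 3*0) - 42) = 2 + 1/((-28 + 0 + 0) - 42) = 2 + 1/(-28 - 42) = 2 + 1/(-70) = 2 - 1/70 = 139/70)
(4281 + n((-8 + 0) + 9, -32))*(2770 - 824) = (4281 + 139/70)*(2770 - 824) = (299809/70)*1946 = 41673451/5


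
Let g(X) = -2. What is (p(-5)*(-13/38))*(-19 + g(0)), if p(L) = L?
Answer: -1365/38 ≈ -35.921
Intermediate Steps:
(p(-5)*(-13/38))*(-19 + g(0)) = (-(-65)/38)*(-19 - 2) = -(-65)/38*(-21) = -5*(-13/38)*(-21) = (65/38)*(-21) = -1365/38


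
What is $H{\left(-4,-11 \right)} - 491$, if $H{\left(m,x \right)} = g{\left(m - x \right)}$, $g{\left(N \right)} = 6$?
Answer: $-485$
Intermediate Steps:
$H{\left(m,x \right)} = 6$
$H{\left(-4,-11 \right)} - 491 = 6 - 491 = -485$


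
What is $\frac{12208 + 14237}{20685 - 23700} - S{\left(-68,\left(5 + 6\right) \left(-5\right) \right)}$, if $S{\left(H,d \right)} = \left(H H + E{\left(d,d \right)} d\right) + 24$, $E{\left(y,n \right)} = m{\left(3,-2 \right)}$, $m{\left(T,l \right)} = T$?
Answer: $- \frac{902846}{201} \approx -4491.8$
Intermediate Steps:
$E{\left(y,n \right)} = 3$
$S{\left(H,d \right)} = 24 + H^{2} + 3 d$ ($S{\left(H,d \right)} = \left(H H + 3 d\right) + 24 = \left(H^{2} + 3 d\right) + 24 = 24 + H^{2} + 3 d$)
$\frac{12208 + 14237}{20685 - 23700} - S{\left(-68,\left(5 + 6\right) \left(-5\right) \right)} = \frac{12208 + 14237}{20685 - 23700} - \left(24 + \left(-68\right)^{2} + 3 \left(5 + 6\right) \left(-5\right)\right) = \frac{26445}{-3015} - \left(24 + 4624 + 3 \cdot 11 \left(-5\right)\right) = 26445 \left(- \frac{1}{3015}\right) - \left(24 + 4624 + 3 \left(-55\right)\right) = - \frac{1763}{201} - \left(24 + 4624 - 165\right) = - \frac{1763}{201} - 4483 = - \frac{902846}{201}$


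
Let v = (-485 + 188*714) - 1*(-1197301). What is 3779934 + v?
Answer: 5110982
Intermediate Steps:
v = 1331048 (v = (-485 + 134232) + 1197301 = 133747 + 1197301 = 1331048)
3779934 + v = 3779934 + 1331048 = 5110982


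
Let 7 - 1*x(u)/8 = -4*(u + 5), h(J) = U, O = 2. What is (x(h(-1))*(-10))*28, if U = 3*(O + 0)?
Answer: -114240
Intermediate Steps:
U = 6 (U = 3*(2 + 0) = 3*2 = 6)
h(J) = 6
x(u) = 216 + 32*u (x(u) = 56 - (-32)*(u + 5) = 56 - (-32)*(5 + u) = 56 - 8*(-20 - 4*u) = 56 + (160 + 32*u) = 216 + 32*u)
(x(h(-1))*(-10))*28 = ((216 + 32*6)*(-10))*28 = ((216 + 192)*(-10))*28 = (408*(-10))*28 = -4080*28 = -114240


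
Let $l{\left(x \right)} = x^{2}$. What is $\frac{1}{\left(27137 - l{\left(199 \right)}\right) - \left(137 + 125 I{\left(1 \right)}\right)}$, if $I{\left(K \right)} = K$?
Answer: $- \frac{1}{12726} \approx -7.8579 \cdot 10^{-5}$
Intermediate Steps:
$\frac{1}{\left(27137 - l{\left(199 \right)}\right) - \left(137 + 125 I{\left(1 \right)}\right)} = \frac{1}{\left(27137 - 199^{2}\right) - 262} = \frac{1}{\left(27137 - 39601\right) - 262} = \frac{1}{-12464 - 262} = \frac{1}{-12726} = - \frac{1}{12726}$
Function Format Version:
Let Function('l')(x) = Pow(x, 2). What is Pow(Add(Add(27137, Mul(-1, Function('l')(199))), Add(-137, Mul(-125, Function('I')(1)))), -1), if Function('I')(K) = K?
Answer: Rational(-1, 12726) ≈ -7.8579e-5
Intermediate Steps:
Pow(Add(Add(27137, Mul(-1, Function('l')(199))), Add(-137, Mul(-125, Function('I')(1)))), -1) = Pow(Add(Add(27137, Mul(-1, Pow(199, 2))), Add(-137, Mul(-125, 1))), -1) = Pow(Add(Add(27137, Mul(-1, 39601)), Add(-137, -125)), -1) = Pow(Add(Add(27137, -39601), -262), -1) = Pow(Add(-12464, -262), -1) = Pow(-12726, -1) = Rational(-1, 12726)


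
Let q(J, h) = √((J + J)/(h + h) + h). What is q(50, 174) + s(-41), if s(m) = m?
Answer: -41 + √1319181/87 ≈ -27.798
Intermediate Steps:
q(J, h) = √(h + J/h) (q(J, h) = √((2*J)/((2*h)) + h) = √((2*J)*(1/(2*h)) + h) = √(J/h + h) = √(h + J/h))
q(50, 174) + s(-41) = √(174 + 50/174) - 41 = √(174 + 50*(1/174)) - 41 = √(174 + 25/87) - 41 = √(15163/87) - 41 = √1319181/87 - 41 = -41 + √1319181/87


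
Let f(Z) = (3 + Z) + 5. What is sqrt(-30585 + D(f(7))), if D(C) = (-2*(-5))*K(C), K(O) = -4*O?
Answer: 9*I*sqrt(385) ≈ 176.59*I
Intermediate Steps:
f(Z) = 8 + Z
D(C) = -40*C (D(C) = (-2*(-5))*(-4*C) = 10*(-4*C) = -40*C)
sqrt(-30585 + D(f(7))) = sqrt(-30585 - 40*(8 + 7)) = sqrt(-30585 - 40*15) = sqrt(-30585 - 600) = sqrt(-31185) = 9*I*sqrt(385)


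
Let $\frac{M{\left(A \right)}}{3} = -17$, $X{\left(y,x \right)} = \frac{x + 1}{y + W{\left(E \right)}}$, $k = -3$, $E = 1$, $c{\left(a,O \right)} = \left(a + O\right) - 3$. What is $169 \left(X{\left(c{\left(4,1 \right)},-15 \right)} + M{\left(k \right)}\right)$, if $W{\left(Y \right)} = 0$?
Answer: $-9802$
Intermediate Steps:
$c{\left(a,O \right)} = -3 + O + a$ ($c{\left(a,O \right)} = \left(O + a\right) - 3 = -3 + O + a$)
$X{\left(y,x \right)} = \frac{1 + x}{y}$ ($X{\left(y,x \right)} = \frac{x + 1}{y + 0} = \frac{1 + x}{y}$)
$M{\left(A \right)} = -51$ ($M{\left(A \right)} = 3 \left(-17\right) = -51$)
$169 \left(X{\left(c{\left(4,1 \right)},-15 \right)} + M{\left(k \right)}\right) = 169 \left(\frac{1 - 15}{-3 + 1 + 4} - 51\right) = 169 \left(\frac{1}{2} \left(-14\right) - 51\right) = 169 \left(-7 - 51\right) = 169 \left(-58\right) = -9802$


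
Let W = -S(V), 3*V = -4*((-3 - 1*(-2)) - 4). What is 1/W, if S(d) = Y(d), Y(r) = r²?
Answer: -9/400 ≈ -0.022500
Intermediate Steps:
V = 20/3 (V = (-4*((-3 - 1*(-2)) - 4))/3 = (-4*((-3 + 2) - 4))/3 = (-4*(-1 - 4))/3 = (-4*(-5))/3 = (⅓)*20 = 20/3 ≈ 6.6667)
S(d) = d²
W = -400/9 (W = -(20/3)² = -1*400/9 = -400/9 ≈ -44.444)
1/W = 1/(-400/9) = -9/400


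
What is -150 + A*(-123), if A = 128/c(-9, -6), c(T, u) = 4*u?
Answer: 506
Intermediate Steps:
A = -16/3 (A = 128/((4*(-6))) = 128/(-24) = 128*(-1/24) = -16/3 ≈ -5.3333)
-150 + A*(-123) = -150 - 16/3*(-123) = -150 + 656 = 506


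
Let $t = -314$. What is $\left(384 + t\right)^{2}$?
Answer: $4900$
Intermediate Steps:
$\left(384 + t\right)^{2} = \left(384 - 314\right)^{2} = 70^{2} = 4900$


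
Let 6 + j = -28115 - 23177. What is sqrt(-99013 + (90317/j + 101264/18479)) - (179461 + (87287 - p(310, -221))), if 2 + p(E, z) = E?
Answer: -266440 + I*sqrt(88967974382081252659214)/947935742 ≈ -2.6644e+5 + 314.66*I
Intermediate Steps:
p(E, z) = -2 + E
j = -51298 (j = -6 + (-28115 - 23177) = -6 - 51292 = -51298)
sqrt(-99013 + (90317/j + 101264/18479)) - (179461 + (87287 - p(310, -221))) = sqrt(-99013 + (90317/(-51298) + 101264/18479)) - (179461 + (87287 - (-2 + 310))) = sqrt(-99013 + (90317*(-1/51298) + 101264*(1/18479))) - (179461 + (87287 - 1*308)) = sqrt(-99013 + (-90317/51298 + 101264/18479)) - (179461 + (87287 - 308)) = sqrt(-99013 + 3525672829/947935742) - (179461 + 86979) = sqrt(-93854435949817/947935742) - 1*266440 = I*sqrt(88967974382081252659214)/947935742 - 266440 = -266440 + I*sqrt(88967974382081252659214)/947935742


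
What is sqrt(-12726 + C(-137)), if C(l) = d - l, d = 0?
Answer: I*sqrt(12589) ≈ 112.2*I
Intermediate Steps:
C(l) = -l (C(l) = 0 - l = -l)
sqrt(-12726 + C(-137)) = sqrt(-12726 - 1*(-137)) = sqrt(-12726 + 137) = sqrt(-12589) = I*sqrt(12589)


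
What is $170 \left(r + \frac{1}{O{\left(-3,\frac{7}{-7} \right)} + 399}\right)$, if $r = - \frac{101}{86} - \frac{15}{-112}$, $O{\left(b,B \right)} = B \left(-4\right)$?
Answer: $- \frac{171242445}{970424} \approx -176.46$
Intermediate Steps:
$O{\left(b,B \right)} = - 4 B$
$r = - \frac{5011}{4816}$ ($r = \left(-101\right) \frac{1}{86} - - \frac{15}{112} = - \frac{101}{86} + \frac{15}{112} = - \frac{5011}{4816} \approx -1.0405$)
$170 \left(r + \frac{1}{O{\left(-3,\frac{7}{-7} \right)} + 399}\right) = 170 \left(- \frac{5011}{4816} + \frac{1}{- 4 \frac{7}{-7} + 399}\right) = 170 \left(- \frac{5011}{4816} + \frac{1}{- 4 \cdot 7 \left(- \frac{1}{7}\right) + 399}\right) = 170 \left(- \frac{5011}{4816} + \frac{1}{\left(-4\right) \left(-1\right) + 399}\right) = 170 \left(- \frac{5011}{4816} + \frac{1}{4 + 399}\right) = 170 \left(- \frac{5011}{4816} + \frac{1}{403}\right) = 170 \left(- \frac{2014617}{1940848}\right) = - \frac{171242445}{970424}$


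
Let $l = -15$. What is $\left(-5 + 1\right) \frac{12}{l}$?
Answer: $\frac{16}{5} \approx 3.2$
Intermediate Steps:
$\left(-5 + 1\right) \frac{12}{l} = \left(-5 + 1\right) \frac{12}{-15} = - 4 \cdot 12 \left(- \frac{1}{15}\right) = \left(-4\right) \left(- \frac{4}{5}\right) = \frac{16}{5}$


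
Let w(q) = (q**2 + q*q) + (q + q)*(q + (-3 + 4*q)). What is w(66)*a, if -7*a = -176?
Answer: 9130176/7 ≈ 1.3043e+6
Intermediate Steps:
a = 176/7 (a = -1/7*(-176) = 176/7 ≈ 25.143)
w(q) = 2*q**2 + 2*q*(-3 + 5*q) (w(q) = (q**2 + q**2) + (2*q)*(-3 + 5*q) = 2*q**2 + 2*q*(-3 + 5*q))
w(66)*a = (6*66*(-1 + 2*66))*(176/7) = (6*66*(-1 + 132))*(176/7) = (6*66*131)*(176/7) = 51876*(176/7) = 9130176/7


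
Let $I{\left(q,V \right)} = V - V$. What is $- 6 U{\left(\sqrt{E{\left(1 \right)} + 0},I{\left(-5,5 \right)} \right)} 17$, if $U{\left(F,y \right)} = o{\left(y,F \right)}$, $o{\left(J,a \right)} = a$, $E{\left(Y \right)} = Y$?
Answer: $-102$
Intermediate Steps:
$I{\left(q,V \right)} = 0$
$U{\left(F,y \right)} = F$
$- 6 U{\left(\sqrt{E{\left(1 \right)} + 0},I{\left(-5,5 \right)} \right)} 17 = - 6 \sqrt{1 + 0} \cdot 17 = - 6 \sqrt{1} \cdot 17 = \left(-6\right) 1 \cdot 17 = \left(-6\right) 17 = -102$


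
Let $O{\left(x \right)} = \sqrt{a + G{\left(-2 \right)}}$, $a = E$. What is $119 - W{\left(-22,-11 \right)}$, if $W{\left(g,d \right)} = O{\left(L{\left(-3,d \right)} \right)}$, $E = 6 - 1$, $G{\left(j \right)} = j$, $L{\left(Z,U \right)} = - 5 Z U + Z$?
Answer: $119 - \sqrt{3} \approx 117.27$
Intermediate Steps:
$L{\left(Z,U \right)} = Z - 5 U Z$ ($L{\left(Z,U \right)} = - 5 U Z + Z = Z - 5 U Z$)
$E = 5$ ($E = 6 - 1 = 5$)
$a = 5$
$O{\left(x \right)} = \sqrt{3}$ ($O{\left(x \right)} = \sqrt{5 - 2} = \sqrt{3}$)
$W{\left(g,d \right)} = \sqrt{3}$
$119 - W{\left(-22,-11 \right)} = 119 - \sqrt{3}$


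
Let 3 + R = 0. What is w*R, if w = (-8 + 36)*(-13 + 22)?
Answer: -756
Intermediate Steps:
R = -3 (R = -3 + 0 = -3)
w = 252 (w = 28*9 = 252)
w*R = 252*(-3) = -756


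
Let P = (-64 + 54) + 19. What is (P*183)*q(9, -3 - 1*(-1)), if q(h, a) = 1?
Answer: 1647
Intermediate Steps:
P = 9 (P = -10 + 19 = 9)
(P*183)*q(9, -3 - 1*(-1)) = (9*183)*1 = 1647*1 = 1647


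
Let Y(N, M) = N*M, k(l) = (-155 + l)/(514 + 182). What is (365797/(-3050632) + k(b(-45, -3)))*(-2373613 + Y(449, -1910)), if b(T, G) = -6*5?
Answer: 82694727568853/66351246 ≈ 1.2463e+6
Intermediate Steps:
b(T, G) = -30
k(l) = -155/696 + l/696 (k(l) = (-155 + l)/696 = (-155 + l)*(1/696) = -155/696 + l/696)
Y(N, M) = M*N
(365797/(-3050632) + k(b(-45, -3)))*(-2373613 + Y(449, -1910)) = (365797/(-3050632) + (-155/696 + (1/696)*(-30)))*(-2373613 - 1910*449) = (365797*(-1/3050632) + (-155/696 - 5/116))*(-2373613 - 857590) = (-365797/3050632 - 185/696)*(-3231203) = -25592551/66351246*(-3231203) = 82694727568853/66351246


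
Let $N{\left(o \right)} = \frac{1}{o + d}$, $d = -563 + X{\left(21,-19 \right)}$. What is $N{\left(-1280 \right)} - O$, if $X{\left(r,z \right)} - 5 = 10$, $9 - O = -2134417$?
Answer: $- \frac{3901730729}{1828} \approx -2.1344 \cdot 10^{6}$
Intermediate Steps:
$O = 2134426$ ($O = 9 - -2134417 = 9 + 2134417 = 2134426$)
$X{\left(r,z \right)} = 15$ ($X{\left(r,z \right)} = 5 + 10 = 15$)
$d = -548$ ($d = -563 + 15 = -548$)
$N{\left(o \right)} = \frac{1}{-548 + o}$ ($N{\left(o \right)} = \frac{1}{o - 548} = \frac{1}{-548 + o}$)
$N{\left(-1280 \right)} - O = \frac{1}{-548 - 1280} - 2134426 = \frac{1}{-1828} - 2134426 = - \frac{1}{1828} - 2134426 = - \frac{3901730729}{1828}$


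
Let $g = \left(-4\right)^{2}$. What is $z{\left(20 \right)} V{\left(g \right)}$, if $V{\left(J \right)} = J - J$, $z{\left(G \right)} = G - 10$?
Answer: $0$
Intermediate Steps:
$z{\left(G \right)} = -10 + G$ ($z{\left(G \right)} = G - 10 = -10 + G$)
$g = 16$
$V{\left(J \right)} = 0$
$z{\left(20 \right)} V{\left(g \right)} = \left(-10 + 20\right) 0 = 10 \cdot 0 = 0$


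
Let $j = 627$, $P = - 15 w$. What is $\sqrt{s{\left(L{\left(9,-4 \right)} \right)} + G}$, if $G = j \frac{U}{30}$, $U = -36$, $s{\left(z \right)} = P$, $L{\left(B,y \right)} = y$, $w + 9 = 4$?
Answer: $\frac{i \sqrt{16935}}{5} \approx 26.027 i$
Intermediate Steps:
$w = -5$ ($w = -9 + 4 = -5$)
$P = 75$ ($P = \left(-15\right) \left(-5\right) = 75$)
$s{\left(z \right)} = 75$
$G = - \frac{3762}{5}$ ($G = 627 \left(- \frac{36}{30}\right) = 627 \left(\left(-36\right) \frac{1}{30}\right) = 627 \left(- \frac{6}{5}\right) = - \frac{3762}{5} \approx -752.4$)
$\sqrt{s{\left(L{\left(9,-4 \right)} \right)} + G} = \sqrt{75 - \frac{3762}{5}} = \sqrt{- \frac{3387}{5}} = \frac{i \sqrt{16935}}{5}$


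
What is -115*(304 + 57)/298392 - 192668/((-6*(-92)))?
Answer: -2396396089/6863016 ≈ -349.18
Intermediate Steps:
-115*(304 + 57)/298392 - 192668/((-6*(-92))) = -115*361*(1/298392) - 192668/552 = -41515*1/298392 - 192668*1/552 = -41515/298392 - 48167/138 = -2396396089/6863016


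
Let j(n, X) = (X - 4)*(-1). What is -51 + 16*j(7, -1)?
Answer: 29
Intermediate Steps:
j(n, X) = 4 - X (j(n, X) = (-4 + X)*(-1) = 4 - X)
-51 + 16*j(7, -1) = -51 + 16*(4 - 1*(-1)) = -51 + 16*(4 + 1) = -51 + 16*5 = -51 + 80 = 29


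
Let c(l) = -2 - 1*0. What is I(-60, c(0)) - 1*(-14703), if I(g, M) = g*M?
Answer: 14823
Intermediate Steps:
c(l) = -2 (c(l) = -2 + 0 = -2)
I(g, M) = M*g
I(-60, c(0)) - 1*(-14703) = -2*(-60) - 1*(-14703) = 120 + 14703 = 14823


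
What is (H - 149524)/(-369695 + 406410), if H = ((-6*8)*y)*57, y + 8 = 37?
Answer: -228868/36715 ≈ -6.2336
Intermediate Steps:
y = 29 (y = -8 + 37 = 29)
H = -79344 (H = (-6*8*29)*57 = -48*29*57 = -1392*57 = -79344)
(H - 149524)/(-369695 + 406410) = (-79344 - 149524)/(-369695 + 406410) = -228868/36715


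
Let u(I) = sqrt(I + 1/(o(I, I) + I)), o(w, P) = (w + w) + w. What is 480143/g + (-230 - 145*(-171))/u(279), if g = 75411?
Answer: 480143/75411 + 29478*sqrt(9652315)/62273 ≈ 1477.0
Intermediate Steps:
o(w, P) = 3*w (o(w, P) = 2*w + w = 3*w)
u(I) = sqrt(I + 1/(4*I)) (u(I) = sqrt(I + 1/(3*I + I)) = sqrt(I + 1/(4*I)))
480143/g + (-230 - 145*(-171))/u(279) = 480143/75411 + (-230 - 145*(-171))/((sqrt(1/279 + 4*279)/2)) = 480143*(1/75411) + (-230 + 24795)/((sqrt(1/279 + 1116)/2)) = 480143/75411 + 24565/((sqrt(311365/279)/2)) = 480143/75411 + 24565/(((sqrt(9652315)/93)/2)) = 480143/75411 + 24565/((sqrt(9652315)/186)) = 480143/75411 + 24565*(6*sqrt(9652315)/311365) = 480143/75411 + 29478*sqrt(9652315)/62273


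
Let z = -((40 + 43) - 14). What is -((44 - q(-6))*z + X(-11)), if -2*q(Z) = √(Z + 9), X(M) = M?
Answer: 3047 + 69*√3/2 ≈ 3106.8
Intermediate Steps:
q(Z) = -√(9 + Z)/2 (q(Z) = -√(Z + 9)/2 = -√(9 + Z)/2)
z = -69 (z = -(83 - 14) = -1*69 = -69)
-((44 - q(-6))*z + X(-11)) = -((44 - (-1)*√(9 - 6)/2)*(-69) - 11) = -((44 - (-1)*√3/2)*(-69) - 11) = -((44 + √3/2)*(-69) - 11) = -((-3036 - 69*√3/2) - 11) = -(-3047 - 69*√3/2) = 3047 + 69*√3/2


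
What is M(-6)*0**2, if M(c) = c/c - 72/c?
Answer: 0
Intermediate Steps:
M(c) = 1 - 72/c
M(-6)*0**2 = ((-72 - 6)/(-6))*0**2 = -1/6*(-78)*0 = 13*0 = 0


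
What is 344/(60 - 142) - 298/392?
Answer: -39821/8036 ≈ -4.9553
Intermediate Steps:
344/(60 - 142) - 298/392 = 344/(-82) - 298*1/392 = 344*(-1/82) - 149/196 = -172/41 - 149/196 = -39821/8036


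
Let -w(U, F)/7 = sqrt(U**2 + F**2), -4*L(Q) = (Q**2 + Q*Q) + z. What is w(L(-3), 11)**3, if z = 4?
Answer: -2282665*sqrt(5)/8 ≈ -6.3802e+5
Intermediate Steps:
L(Q) = -1 - Q**2/2 (L(Q) = -((Q**2 + Q*Q) + 4)/4 = -((Q**2 + Q**2) + 4)/4 = -(2*Q**2 + 4)/4 = -(4 + 2*Q**2)/4 = -1 - Q**2/2)
w(U, F) = -7*sqrt(F**2 + U**2) (w(U, F) = -7*sqrt(U**2 + F**2) = -7*sqrt(F**2 + U**2))
w(L(-3), 11)**3 = (-7*sqrt(11**2 + (-1 - 1/2*(-3)**2)**2))**3 = (-7*sqrt(121 + (-1 - 1/2*9)**2))**3 = (-7*sqrt(121 + (-1 - 9/2)**2))**3 = (-7*sqrt(121 + (-11/2)**2))**3 = (-7*sqrt(121 + 121/4))**3 = (-77*sqrt(5)/2)**3 = -2282665*sqrt(5)/8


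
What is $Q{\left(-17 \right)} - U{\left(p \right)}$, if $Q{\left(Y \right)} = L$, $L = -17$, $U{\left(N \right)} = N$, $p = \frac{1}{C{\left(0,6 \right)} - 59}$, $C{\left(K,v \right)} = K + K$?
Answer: $- \frac{1002}{59} \approx -16.983$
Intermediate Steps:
$C{\left(K,v \right)} = 2 K$
$p = - \frac{1}{59}$ ($p = \frac{1}{2 \cdot 0 - 59} = \frac{1}{0 - 59} = \frac{1}{-59} = - \frac{1}{59} \approx -0.016949$)
$Q{\left(Y \right)} = -17$
$Q{\left(-17 \right)} - U{\left(p \right)} = -17 - - \frac{1}{59} = -17 + \frac{1}{59} = - \frac{1002}{59}$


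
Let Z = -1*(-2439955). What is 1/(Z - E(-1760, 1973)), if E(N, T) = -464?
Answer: 1/2440419 ≈ 4.0977e-7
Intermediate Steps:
Z = 2439955
1/(Z - E(-1760, 1973)) = 1/(2439955 - 1*(-464)) = 1/(2439955 + 464) = 1/2440419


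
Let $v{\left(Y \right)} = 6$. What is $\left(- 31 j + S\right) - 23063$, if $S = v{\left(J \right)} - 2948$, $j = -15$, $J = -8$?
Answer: $-25540$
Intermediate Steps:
$S = -2942$ ($S = 6 - 2948 = -2942$)
$\left(- 31 j + S\right) - 23063 = \left(\left(-31\right) \left(-15\right) - 2942\right) - 23063 = \left(465 - 2942\right) - 23063 = -2477 - 23063 = -25540$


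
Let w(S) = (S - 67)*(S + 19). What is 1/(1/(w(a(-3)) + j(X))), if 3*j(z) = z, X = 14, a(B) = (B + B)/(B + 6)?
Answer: -3505/3 ≈ -1168.3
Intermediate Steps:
a(B) = 2*B/(6 + B) (a(B) = (2*B)/(6 + B) = 2*B/(6 + B))
w(S) = (-67 + S)*(19 + S)
j(z) = z/3
1/(1/(w(a(-3)) + j(X))) = 1/(1/((-1273 + (2*(-3)/(6 - 3))² - 96*(-3)/(6 - 3)) + (⅓)*14)) = 1/(1/((-1273 + (2*(-3)/3)² - 96*(-3)/3) + 14/3)) = 1/(1/((-1273 + (2*(-3)*(⅓))² - 96*(-3)/3) + 14/3)) = 1/(1/((-1273 + (-2)² - 48*(-2)) + 14/3)) = 1/(1/((-1273 + 4 + 96) + 14/3)) = 1/(1/(-1173 + 14/3)) = 1/(1/(-3505/3)) = 1/(-3/3505) = -3505/3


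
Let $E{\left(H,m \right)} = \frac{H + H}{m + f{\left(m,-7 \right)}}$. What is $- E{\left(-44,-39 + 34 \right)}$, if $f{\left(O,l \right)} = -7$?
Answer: $- \frac{22}{3} \approx -7.3333$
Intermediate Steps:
$E{\left(H,m \right)} = \frac{2 H}{-7 + m}$ ($E{\left(H,m \right)} = \frac{H + H}{m - 7} = \frac{2 H}{-7 + m}$)
$- E{\left(-44,-39 + 34 \right)} = - \frac{2 \left(-44\right)}{-7 + \left(-39 + 34\right)} = - \frac{2 \left(-44\right)}{-7 - 5} = - \frac{2 \left(-44\right)}{-12} = - \frac{2 \left(-44\right) \left(-1\right)}{12} = \left(-1\right) \frac{22}{3} = - \frac{22}{3}$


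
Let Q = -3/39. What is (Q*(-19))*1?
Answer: 19/13 ≈ 1.4615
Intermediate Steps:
Q = -1/13 (Q = -3*1/39 = -1/13 ≈ -0.076923)
(Q*(-19))*1 = -1/13*(-19)*1 = (19/13)*1 = 19/13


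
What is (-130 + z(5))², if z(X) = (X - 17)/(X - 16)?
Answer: 2010724/121 ≈ 16618.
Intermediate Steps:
z(X) = (-17 + X)/(-16 + X)
(-130 + z(5))² = (-130 + (-17 + 5)/(-16 + 5))² = (-130 - 12/(-11))² = (-130 - 1/11*(-12))² = (-130 + 12/11)² = (-1418/11)² = 2010724/121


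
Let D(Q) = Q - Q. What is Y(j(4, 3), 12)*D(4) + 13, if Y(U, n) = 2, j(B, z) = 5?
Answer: 13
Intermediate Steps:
D(Q) = 0
Y(j(4, 3), 12)*D(4) + 13 = 2*0 + 13 = 0 + 13 = 13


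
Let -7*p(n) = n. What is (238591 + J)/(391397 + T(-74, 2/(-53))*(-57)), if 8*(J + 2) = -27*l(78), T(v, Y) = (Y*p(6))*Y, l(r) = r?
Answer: 18744796889/30784162316 ≈ 0.60891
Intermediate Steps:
p(n) = -n/7
T(v, Y) = -6*Y**2/7 (T(v, Y) = (Y*(-1/7*6))*Y = (Y*(-6/7))*Y = (-6*Y/7)*Y = -6*Y**2/7)
J = -1061/4 (J = -2 + (-27*78)/8 = -2 + (1/8)*(-2106) = -2 - 1053/4 = -1061/4 ≈ -265.25)
(238591 + J)/(391397 + T(-74, 2/(-53))*(-57)) = (238591 - 1061/4)/(391397 - 6*(2/(-53))**2/7*(-57)) = 953303/(4*(391397 - 6*(2*(-1/53))**2/7*(-57))) = 953303/(4*(391397 - 6*(-2/53)**2/7*(-57))) = 953303/(4*(391397 - 6/7*4/2809*(-57))) = 953303/(4*(391397 - 24/19663*(-57))) = 953303/(4*(391397 + 1368/19663)) = 953303/(4*(7696040579/19663)) = (953303/4)*(19663/7696040579) = 18744796889/30784162316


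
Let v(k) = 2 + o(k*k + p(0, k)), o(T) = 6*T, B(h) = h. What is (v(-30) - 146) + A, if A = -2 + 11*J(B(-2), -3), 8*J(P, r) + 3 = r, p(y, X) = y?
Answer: 20983/4 ≈ 5245.8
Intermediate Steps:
J(P, r) = -3/8 + r/8
A = -41/4 (A = -2 + 11*(-3/8 + (⅛)*(-3)) = -2 + 11*(-3/8 - 3/8) = -2 + 11*(-¾) = -2 - 33/4 = -41/4 ≈ -10.250)
v(k) = 2 + 6*k² (v(k) = 2 + 6*(k*k + 0) = 2 + 6*(k² + 0) = 2 + 6*k²)
(v(-30) - 146) + A = ((2 + 6*(-30)²) - 146) - 41/4 = ((2 + 6*900) - 146) - 41/4 = ((2 + 5400) - 146) - 41/4 = (5402 - 146) - 41/4 = 5256 - 41/4 = 20983/4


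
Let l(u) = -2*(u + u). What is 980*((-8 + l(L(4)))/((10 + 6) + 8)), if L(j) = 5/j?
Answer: -3185/6 ≈ -530.83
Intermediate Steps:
l(u) = -4*u
980*((-8 + l(L(4)))/((10 + 6) + 8)) = 980*((-8 - 20/4)/((10 + 6) + 8)) = 980*((-8 - 20/4)/(16 + 8)) = 980*((-8 - 4*5/4)/24) = 980*((-8 - 5)*(1/24)) = 980*(-13*1/24) = 980*(-13/24) = -3185/6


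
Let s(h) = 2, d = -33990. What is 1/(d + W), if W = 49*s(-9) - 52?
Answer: -1/33944 ≈ -2.9460e-5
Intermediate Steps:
W = 46 (W = 49*2 - 52 = 98 - 52 = 46)
1/(d + W) = 1/(-33990 + 46) = 1/(-33944) = -1/33944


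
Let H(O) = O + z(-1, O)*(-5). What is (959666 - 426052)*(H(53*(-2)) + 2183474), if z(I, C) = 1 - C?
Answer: 1164790248462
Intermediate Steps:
H(O) = -5 + 6*O (H(O) = O + (1 - O)*(-5) = O + (-5 + 5*O) = -5 + 6*O)
(959666 - 426052)*(H(53*(-2)) + 2183474) = (959666 - 426052)*((-5 + 6*(53*(-2))) + 2183474) = 533614*((-5 + 6*(-106)) + 2183474) = 533614*((-5 - 636) + 2183474) = 533614*(-641 + 2183474) = 533614*2182833 = 1164790248462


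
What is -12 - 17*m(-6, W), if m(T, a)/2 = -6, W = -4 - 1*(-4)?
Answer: 192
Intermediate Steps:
W = 0 (W = -4 + 4 = 0)
m(T, a) = -12 (m(T, a) = 2*(-6) = -12)
-12 - 17*m(-6, W) = -12 - 17*(-12) = -12 + 204 = 192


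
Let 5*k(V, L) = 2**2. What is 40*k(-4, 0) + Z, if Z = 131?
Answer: 163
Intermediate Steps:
k(V, L) = 4/5 (k(V, L) = (1/5)*2**2 = (1/5)*4 = 4/5)
40*k(-4, 0) + Z = 40*(4/5) + 131 = 32 + 131 = 163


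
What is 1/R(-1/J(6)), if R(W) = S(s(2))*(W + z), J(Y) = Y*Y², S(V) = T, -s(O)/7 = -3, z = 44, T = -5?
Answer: -216/47515 ≈ -0.0045459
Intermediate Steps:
s(O) = 21 (s(O) = -7*(-3) = 21)
S(V) = -5
J(Y) = Y³
R(W) = -220 - 5*W (R(W) = -5*(W + 44) = -5*(44 + W) = -220 - 5*W)
1/R(-1/J(6)) = 1/(-220 - (-5)/(6³)) = 1/(-220 - (-5)/216) = 1/(-220 - 5*(-1/216)) = 1/(-220 + 5/216) = 1/(-47515/216) = -216/47515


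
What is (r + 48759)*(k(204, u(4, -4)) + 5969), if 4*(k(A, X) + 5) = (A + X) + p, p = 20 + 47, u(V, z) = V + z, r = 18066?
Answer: 1612286775/4 ≈ 4.0307e+8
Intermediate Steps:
p = 67
k(A, X) = 47/4 + A/4 + X/4 (k(A, X) = -5 + ((A + X) + 67)/4 = -5 + (67 + A + X)/4 = -5 + (67/4 + A/4 + X/4) = 47/4 + A/4 + X/4)
(r + 48759)*(k(204, u(4, -4)) + 5969) = (18066 + 48759)*((47/4 + (1/4)*204 + (4 - 4)/4) + 5969) = 66825*((47/4 + 51 + (1/4)*0) + 5969) = 66825*((47/4 + 51 + 0) + 5969) = 66825*(251/4 + 5969) = 66825*(24127/4) = 1612286775/4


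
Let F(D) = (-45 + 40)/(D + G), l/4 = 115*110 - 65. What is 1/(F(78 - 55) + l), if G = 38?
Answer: 61/3070735 ≈ 1.9865e-5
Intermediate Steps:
l = 50340 (l = 4*(115*110 - 65) = 4*(12650 - 65) = 4*12585 = 50340)
F(D) = -5/(38 + D) (F(D) = (-45 + 40)/(D + 38) = -5/(38 + D))
1/(F(78 - 55) + l) = 1/(-5/(38 + (78 - 55)) + 50340) = 1/(-5/(38 + 23) + 50340) = 1/(-5/61 + 50340) = 1/(3070735/61) = 61/3070735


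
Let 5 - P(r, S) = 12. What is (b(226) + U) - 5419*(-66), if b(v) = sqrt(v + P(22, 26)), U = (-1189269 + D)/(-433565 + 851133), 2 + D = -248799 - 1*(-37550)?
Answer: 18667933119/52196 + sqrt(219) ≈ 3.5767e+5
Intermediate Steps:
D = -211251 (D = -2 + (-248799 - 1*(-37550)) = -2 + (-248799 + 37550) = -2 - 211249 = -211251)
P(r, S) = -7 (P(r, S) = 5 - 1*12 = 5 - 12 = -7)
U = -175065/52196 (U = (-1189269 - 211251)/(-433565 + 851133) = -1400520/417568 = -1400520*1/417568 = -175065/52196 ≈ -3.3540)
b(v) = sqrt(-7 + v) (b(v) = sqrt(v - 7) = sqrt(-7 + v))
(b(226) + U) - 5419*(-66) = (sqrt(-7 + 226) - 175065/52196) - 5419*(-66) = (sqrt(219) - 175065/52196) + 357654 = (-175065/52196 + sqrt(219)) + 357654 = 18667933119/52196 + sqrt(219)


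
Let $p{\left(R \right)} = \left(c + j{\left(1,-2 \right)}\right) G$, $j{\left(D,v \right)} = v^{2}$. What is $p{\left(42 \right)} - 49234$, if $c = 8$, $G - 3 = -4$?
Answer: $-49246$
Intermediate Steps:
$G = -1$ ($G = 3 - 4 = -1$)
$p{\left(R \right)} = -12$ ($p{\left(R \right)} = \left(8 + \left(-2\right)^{2}\right) \left(-1\right) = \left(8 + 4\right) \left(-1\right) = 12 \left(-1\right) = -12$)
$p{\left(42 \right)} - 49234 = -12 - 49234 = -49246$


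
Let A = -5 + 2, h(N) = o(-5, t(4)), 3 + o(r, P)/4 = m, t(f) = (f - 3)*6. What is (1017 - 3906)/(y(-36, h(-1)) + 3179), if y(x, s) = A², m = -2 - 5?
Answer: -2889/3188 ≈ -0.90621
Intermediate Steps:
m = -7
t(f) = -18 + 6*f (t(f) = (-3 + f)*6 = -18 + 6*f)
o(r, P) = -40 (o(r, P) = -12 + 4*(-7) = -12 - 28 = -40)
h(N) = -40
A = -3
y(x, s) = 9 (y(x, s) = (-3)² = 9)
(1017 - 3906)/(y(-36, h(-1)) + 3179) = (1017 - 3906)/(9 + 3179) = -2889/3188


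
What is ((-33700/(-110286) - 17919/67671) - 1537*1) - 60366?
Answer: -25666218387514/414620217 ≈ -61903.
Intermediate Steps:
((-33700/(-110286) - 17919/67671) - 1537*1) - 60366 = ((-33700*(-1/110286) - 17919*1/67671) - 1537) - 60366 = ((16850/55143 - 1991/7519) - 1537) - 60366 = (16905437/414620217 - 1537) - 60366 = -637254368092/414620217 - 60366 = -25666218387514/414620217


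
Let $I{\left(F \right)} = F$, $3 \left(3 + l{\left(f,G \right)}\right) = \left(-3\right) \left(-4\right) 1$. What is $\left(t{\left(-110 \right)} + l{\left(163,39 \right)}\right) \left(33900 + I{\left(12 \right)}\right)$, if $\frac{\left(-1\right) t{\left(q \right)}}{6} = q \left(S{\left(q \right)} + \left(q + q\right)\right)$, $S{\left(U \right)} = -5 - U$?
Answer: $-2573886888$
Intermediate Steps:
$l{\left(f,G \right)} = 1$ ($l{\left(f,G \right)} = -3 + \frac{\left(-3\right) \left(-4\right) 1}{3} = -3 + \frac{12 \cdot 1}{3} = -3 + \frac{1}{3} \cdot 12 = -3 + 4 = 1$)
$t{\left(q \right)} = - 6 q \left(-5 + q\right)$ ($t{\left(q \right)} = - 6 q \left(\left(-5 - q\right) + \left(q + q\right)\right) = - 6 q \left(\left(-5 - q\right) + 2 q\right) = - 6 q \left(-5 + q\right)$)
$\left(t{\left(-110 \right)} + l{\left(163,39 \right)}\right) \left(33900 + I{\left(12 \right)}\right) = \left(6 \left(-110\right) \left(5 - -110\right) + 1\right) \left(33900 + 12\right) = \left(6 \left(-110\right) \left(5 + 110\right) + 1\right) 33912 = \left(6 \left(-110\right) 115 + 1\right) 33912 = \left(-75900 + 1\right) 33912 = \left(-75899\right) 33912 = -2573886888$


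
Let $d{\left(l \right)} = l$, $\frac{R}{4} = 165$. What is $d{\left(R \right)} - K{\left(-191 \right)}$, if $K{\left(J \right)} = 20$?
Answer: $640$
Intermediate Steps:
$R = 660$ ($R = 4 \cdot 165 = 660$)
$d{\left(R \right)} - K{\left(-191 \right)} = 660 - 20 = 640$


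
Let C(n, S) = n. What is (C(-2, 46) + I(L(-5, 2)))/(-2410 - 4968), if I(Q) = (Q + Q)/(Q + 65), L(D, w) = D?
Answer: 13/44268 ≈ 0.00029367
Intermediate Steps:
I(Q) = 2*Q/(65 + Q) (I(Q) = (2*Q)/(65 + Q) = 2*Q/(65 + Q))
(C(-2, 46) + I(L(-5, 2)))/(-2410 - 4968) = (-2 + 2*(-5)/(65 - 5))/(-2410 - 4968) = (-2 + 2*(-5)/60)/(-7378) = (-2 + 2*(-5)*(1/60))*(-1/7378) = (-2 - ⅙)*(-1/7378) = -13/6*(-1/7378) = 13/44268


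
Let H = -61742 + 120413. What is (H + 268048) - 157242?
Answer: 169477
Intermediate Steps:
H = 58671
(H + 268048) - 157242 = (58671 + 268048) - 157242 = 326719 - 157242 = 169477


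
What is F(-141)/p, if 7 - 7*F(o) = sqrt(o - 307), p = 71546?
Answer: 1/71546 - 4*I*sqrt(7)/250411 ≈ 1.3977e-5 - 4.2263e-5*I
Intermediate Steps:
F(o) = 1 - sqrt(-307 + o)/7 (F(o) = 1 - sqrt(o - 307)/7 = 1 - sqrt(-307 + o)/7)
F(-141)/p = (1 - sqrt(-307 - 141)/7)/71546 = (1 - 8*I*sqrt(7)/7)*(1/71546) = 1/71546 - 4*I*sqrt(7)/250411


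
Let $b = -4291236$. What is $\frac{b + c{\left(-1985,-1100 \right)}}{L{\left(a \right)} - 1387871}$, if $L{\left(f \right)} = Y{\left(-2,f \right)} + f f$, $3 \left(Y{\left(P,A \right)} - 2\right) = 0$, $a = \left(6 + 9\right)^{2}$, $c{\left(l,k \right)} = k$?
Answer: $\frac{1073084}{334311} \approx 3.2098$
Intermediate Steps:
$a = 225$ ($a = 15^{2} = 225$)
$Y{\left(P,A \right)} = 2$ ($Y{\left(P,A \right)} = 2 + \frac{1}{3} \cdot 0 = 2 + 0 = 2$)
$L{\left(f \right)} = 2 + f^{2}$ ($L{\left(f \right)} = 2 + f f = 2 + f^{2}$)
$\frac{b + c{\left(-1985,-1100 \right)}}{L{\left(a \right)} - 1387871} = \frac{-4291236 - 1100}{\left(2 + 225^{2}\right) - 1387871} = - \frac{4292336}{\left(2 + 50625\right) - 1387871} = - \frac{4292336}{50627 - 1387871} = - \frac{4292336}{-1337244} = \left(-4292336\right) \left(- \frac{1}{1337244}\right) = \frac{1073084}{334311}$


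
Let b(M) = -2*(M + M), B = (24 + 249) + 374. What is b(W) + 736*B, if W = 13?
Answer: 476140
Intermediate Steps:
B = 647 (B = 273 + 374 = 647)
b(M) = -4*M
b(W) + 736*B = -4*13 + 736*647 = -52 + 476192 = 476140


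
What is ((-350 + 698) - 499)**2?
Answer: 22801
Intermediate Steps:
((-350 + 698) - 499)**2 = (348 - 499)**2 = (-151)**2 = 22801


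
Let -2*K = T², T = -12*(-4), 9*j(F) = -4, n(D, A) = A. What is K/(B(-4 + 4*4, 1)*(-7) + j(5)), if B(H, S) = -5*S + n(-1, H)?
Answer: 10368/445 ≈ 23.299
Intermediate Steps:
j(F) = -4/9 (j(F) = (⅑)*(-4) = -4/9)
T = 48
B(H, S) = H - 5*S (B(H, S) = -5*S + H = H - 5*S)
K = -1152 (K = -½*48² = -½*2304 = -1152)
K/(B(-4 + 4*4, 1)*(-7) + j(5)) = -1152/(((-4 + 4*4) - 5*1)*(-7) - 4/9) = -1152/(((-4 + 16) - 5)*(-7) - 4/9) = -1152/((12 - 5)*(-7) - 4/9) = -1152/(7*(-7) - 4/9) = -1152/(-49 - 4/9) = -1152/(-445/9) = -1152*(-9/445) = 10368/445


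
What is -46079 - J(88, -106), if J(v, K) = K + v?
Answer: -46061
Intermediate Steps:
-46079 - J(88, -106) = -46079 - (-106 + 88) = -46079 - 1*(-18) = -46079 + 18 = -46061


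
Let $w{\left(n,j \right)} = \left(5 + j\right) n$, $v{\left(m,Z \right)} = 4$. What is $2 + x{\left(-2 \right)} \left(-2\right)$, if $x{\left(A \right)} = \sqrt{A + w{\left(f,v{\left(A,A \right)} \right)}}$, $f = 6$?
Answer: $2 - 4 \sqrt{13} \approx -12.422$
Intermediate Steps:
$w{\left(n,j \right)} = n \left(5 + j\right)$
$x{\left(A \right)} = \sqrt{54 + A}$ ($x{\left(A \right)} = \sqrt{A + 6 \left(5 + 4\right)} = \sqrt{A + 6 \cdot 9} = \sqrt{A + 54} = \sqrt{54 + A}$)
$2 + x{\left(-2 \right)} \left(-2\right) = 2 + \sqrt{54 - 2} \left(-2\right) = 2 + \sqrt{52} \left(-2\right) = 2 + 2 \sqrt{13} \left(-2\right) = 2 - 4 \sqrt{13}$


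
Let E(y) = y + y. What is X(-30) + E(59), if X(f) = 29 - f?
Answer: 177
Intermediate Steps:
E(y) = 2*y
X(-30) + E(59) = (29 - 1*(-30)) + 2*59 = (29 + 30) + 118 = 59 + 118 = 177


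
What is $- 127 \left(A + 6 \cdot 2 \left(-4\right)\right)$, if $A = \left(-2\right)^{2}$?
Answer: $5588$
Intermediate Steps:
$A = 4$
$- 127 \left(A + 6 \cdot 2 \left(-4\right)\right) = - 127 \left(4 + 6 \cdot 2 \left(-4\right)\right) = - 127 \left(4 + 12 \left(-4\right)\right) = - 127 \left(4 - 48\right) = \left(-127\right) \left(-44\right) = 5588$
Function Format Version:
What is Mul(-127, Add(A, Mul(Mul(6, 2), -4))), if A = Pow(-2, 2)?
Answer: 5588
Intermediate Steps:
A = 4
Mul(-127, Add(A, Mul(Mul(6, 2), -4))) = Mul(-127, Add(4, Mul(Mul(6, 2), -4))) = Mul(-127, Add(4, Mul(12, -4))) = Mul(-127, Add(4, -48)) = Mul(-127, -44) = 5588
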